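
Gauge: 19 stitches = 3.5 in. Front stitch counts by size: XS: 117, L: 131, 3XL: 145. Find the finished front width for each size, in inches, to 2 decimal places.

XS 21.55 inches; L 24.13 inches; 3XL 26.71 inches.

19/3.5 = 5.429 sts per in.
XS: 117 / 5.429 = 21.553 → 21.55 in.
L: 131 / 5.429 = 24.132 → 24.13 in.
3XL: 145 / 5.429 = 26.711 → 26.71 in.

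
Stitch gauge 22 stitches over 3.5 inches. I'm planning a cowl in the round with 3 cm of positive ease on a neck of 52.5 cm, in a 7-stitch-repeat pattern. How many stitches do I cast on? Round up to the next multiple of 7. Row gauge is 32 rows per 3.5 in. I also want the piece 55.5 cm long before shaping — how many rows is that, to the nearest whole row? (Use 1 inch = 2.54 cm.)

Finished = 52.5 + 3 = 55.5 cm.
55.5 cm × 1/2.54 = 21.85 inches.
22/3.5 = 6.286 sts per in; 21.85 × 6.286 = 137.35 sts.
Next multiple of 7 → 140.
55.5 cm = 21.85 inches; × 9.143 = 199.78 → 200 rows.

Cast on 140 stitches; work 200 rows.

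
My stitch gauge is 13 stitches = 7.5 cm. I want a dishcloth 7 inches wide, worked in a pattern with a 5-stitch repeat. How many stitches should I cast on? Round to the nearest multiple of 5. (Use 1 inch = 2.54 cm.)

30 stitches.

7 in = 7 × 2.54 = 17.78 cm.
13 / 7.5 = 1.733 sts/cm.
17.78 × 1.733 = 30.82 sts.
→ 30.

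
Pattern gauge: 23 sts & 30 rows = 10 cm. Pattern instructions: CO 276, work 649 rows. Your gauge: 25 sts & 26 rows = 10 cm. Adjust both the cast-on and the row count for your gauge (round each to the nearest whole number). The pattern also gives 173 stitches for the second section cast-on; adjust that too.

Stitches: 276 × 25/23 = 300.00 → 300.
Rows: 649 × 26/30 = 562.47 → 562.
second section cast-on: 173 × 25/23 = 188.04 → 188.

Cast on 300 stitches; work 562 rows; second section cast-on 188 stitches.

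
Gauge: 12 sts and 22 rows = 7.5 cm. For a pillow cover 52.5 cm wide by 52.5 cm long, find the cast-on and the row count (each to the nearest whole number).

Stitch gauge = 12/7.5 = 1.6 sts/cm; 52.5 × 1.6 = 84.00 → 84 sts.
Row gauge = 22/7.5 = 2.933 rows/cm; 52.5 × 2.933 = 154.00 → 154 rows.

Cast on 84 stitches and work 154 rows.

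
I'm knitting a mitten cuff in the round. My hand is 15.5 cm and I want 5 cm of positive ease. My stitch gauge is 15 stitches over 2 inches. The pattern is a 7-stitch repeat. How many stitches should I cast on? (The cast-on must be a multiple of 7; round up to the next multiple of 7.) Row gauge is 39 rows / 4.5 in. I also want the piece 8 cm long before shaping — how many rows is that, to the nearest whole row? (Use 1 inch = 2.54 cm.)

Cast on 63 stitches; work 27 rows.

Finished = 15.5 + 5 = 20.5 cm.
20.5 cm × 1/2.54 = 8.07 inches.
15/2 = 7.5 sts per in; 8.07 × 7.5 = 60.53 sts.
Next multiple of 7 → 63.
8 cm = 3.15 inches; × 8.667 = 27.30 → 27 rows.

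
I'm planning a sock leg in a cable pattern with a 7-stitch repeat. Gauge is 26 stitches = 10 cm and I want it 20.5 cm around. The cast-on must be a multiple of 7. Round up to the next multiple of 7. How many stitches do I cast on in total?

Cast on 56 stitches.

26 / 10 = 2.6 sts per cm.
20.5 × 2.6 = 53.30 sts.
Next multiple of 7: 56.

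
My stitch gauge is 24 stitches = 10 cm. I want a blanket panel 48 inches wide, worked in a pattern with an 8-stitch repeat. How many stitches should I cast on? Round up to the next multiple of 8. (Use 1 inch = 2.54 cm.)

48 in = 48 × 2.54 = 121.92 cm.
24 / 10 = 2.4 sts/cm.
121.92 × 2.4 = 292.61 sts.
→ 296.

CO 296 sts.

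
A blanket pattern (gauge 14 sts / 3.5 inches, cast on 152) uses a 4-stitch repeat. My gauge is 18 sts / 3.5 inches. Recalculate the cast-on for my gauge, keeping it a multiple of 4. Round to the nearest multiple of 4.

152 × 18 / 14 = 195.43.
Nearest multiple of 4: 196.

196 stitches.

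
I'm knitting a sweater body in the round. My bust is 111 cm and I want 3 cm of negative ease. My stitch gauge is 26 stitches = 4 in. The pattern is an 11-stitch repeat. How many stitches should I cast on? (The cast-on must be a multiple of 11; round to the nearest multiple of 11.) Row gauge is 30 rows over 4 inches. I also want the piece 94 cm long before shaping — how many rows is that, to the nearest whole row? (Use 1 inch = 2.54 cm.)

Cast on 275 stitches; work 278 rows.

Finished = 111 − 3 = 108 cm.
108 cm × 1/2.54 = 42.52 inches.
26/4 = 6.5 sts per in; 42.52 × 6.5 = 276.38 sts.
Nearest multiple of 11 → 275.
94 cm = 37.01 inches; × 7.5 = 277.56 → 278 rows.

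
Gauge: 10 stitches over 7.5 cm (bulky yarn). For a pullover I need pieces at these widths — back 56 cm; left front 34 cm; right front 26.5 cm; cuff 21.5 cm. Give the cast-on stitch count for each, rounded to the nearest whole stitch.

Rate = 10/7.5 = 1.333 sts per cm.
back: 56 × 1.333 = 74.67 → 75.
left front: 34 × 1.333 = 45.33 → 45.
right front: 26.5 × 1.333 = 35.33 → 35.
cuff: 21.5 × 1.333 = 28.67 → 29.

back 75; left front 45; right front 35; cuff 29.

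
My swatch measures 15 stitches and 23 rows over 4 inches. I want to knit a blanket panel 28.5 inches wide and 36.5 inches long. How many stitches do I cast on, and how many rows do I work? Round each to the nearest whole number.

Cast on 107 stitches and work 210 rows.

Stitch gauge = 15/4 = 3.75 sts/in; 28.5 × 3.75 = 106.88 → 107 sts.
Row gauge = 23/4 = 5.75 rows/in; 36.5 × 5.75 = 209.88 → 210 rows.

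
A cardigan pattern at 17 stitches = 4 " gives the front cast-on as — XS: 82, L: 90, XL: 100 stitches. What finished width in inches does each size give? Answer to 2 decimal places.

XS 19.29 inches; L 21.18 inches; XL 23.53 inches.

17/4 = 4.25 sts per in.
XS: 82 / 4.25 = 19.294 → 19.29 in.
L: 90 / 4.25 = 21.176 → 21.18 in.
XL: 100 / 4.25 = 23.529 → 23.53 in.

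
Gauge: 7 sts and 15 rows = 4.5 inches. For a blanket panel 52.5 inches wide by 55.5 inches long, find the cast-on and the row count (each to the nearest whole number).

Stitch gauge = 7/4.5 = 1.556 sts/in; 52.5 × 1.556 = 81.67 → 82 sts.
Row gauge = 15/4.5 = 3.333 rows/in; 55.5 × 3.333 = 185.00 → 185 rows.

Cast on 82 stitches and work 185 rows.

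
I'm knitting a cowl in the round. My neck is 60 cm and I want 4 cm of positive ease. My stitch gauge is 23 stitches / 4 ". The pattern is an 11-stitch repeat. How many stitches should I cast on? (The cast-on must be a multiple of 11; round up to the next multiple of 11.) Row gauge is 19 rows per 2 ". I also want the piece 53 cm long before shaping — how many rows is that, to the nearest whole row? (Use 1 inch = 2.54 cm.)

Cast on 154 stitches; work 198 rows.

Finished = 60 + 4 = 64 cm.
64 cm × 1/2.54 = 25.20 inches.
23/4 = 5.75 sts per in; 25.20 × 5.75 = 144.88 sts.
Next multiple of 11 → 154.
53 cm = 20.87 inches; × 9.5 = 198.23 → 198 rows.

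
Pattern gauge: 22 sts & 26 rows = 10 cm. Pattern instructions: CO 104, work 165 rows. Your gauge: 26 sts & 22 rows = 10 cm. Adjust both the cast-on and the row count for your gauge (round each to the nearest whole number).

Stitches: 104 × 26/22 = 122.91 → 123.
Rows: 165 × 22/26 = 139.62 → 140.

Cast on 123 stitches; work 140 rows.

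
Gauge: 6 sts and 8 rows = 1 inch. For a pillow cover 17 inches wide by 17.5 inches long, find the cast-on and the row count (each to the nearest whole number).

Cast on 102 stitches and work 140 rows.

Stitch gauge = 6/1 = 6 sts/in; 17 × 6 = 102.00 → 102 sts.
Row gauge = 8/1 = 8 rows/in; 17.5 × 8 = 140.00 → 140 rows.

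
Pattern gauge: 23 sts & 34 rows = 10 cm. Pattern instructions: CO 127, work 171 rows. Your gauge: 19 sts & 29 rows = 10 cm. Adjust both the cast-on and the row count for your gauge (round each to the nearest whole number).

Cast on 105 stitches; work 146 rows.

Stitches: 127 × 19/23 = 104.91 → 105.
Rows: 171 × 29/34 = 145.85 → 146.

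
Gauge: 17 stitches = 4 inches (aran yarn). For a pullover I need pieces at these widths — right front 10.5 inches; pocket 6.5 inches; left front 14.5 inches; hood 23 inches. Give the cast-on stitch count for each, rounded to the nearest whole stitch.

Rate = 17/4 = 4.25 sts per in.
right front: 10.5 × 4.25 = 44.62 → 45.
pocket: 6.5 × 4.25 = 27.62 → 28.
left front: 14.5 × 4.25 = 61.62 → 62.
hood: 23 × 4.25 = 97.75 → 98.

right front 45; pocket 28; left front 62; hood 98.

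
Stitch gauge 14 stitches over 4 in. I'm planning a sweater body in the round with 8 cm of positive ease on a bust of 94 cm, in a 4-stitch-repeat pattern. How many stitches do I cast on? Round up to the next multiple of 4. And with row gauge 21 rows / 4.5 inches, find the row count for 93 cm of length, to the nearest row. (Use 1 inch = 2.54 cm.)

Cast on 144 stitches; work 171 rows.

Finished = 94 + 8 = 102 cm.
102 cm × 1/2.54 = 40.16 inches.
14/4 = 3.5 sts per in; 40.16 × 3.5 = 140.55 sts.
Next multiple of 4 → 144.
93 cm = 36.61 inches; × 4.667 = 170.87 → 171 rows.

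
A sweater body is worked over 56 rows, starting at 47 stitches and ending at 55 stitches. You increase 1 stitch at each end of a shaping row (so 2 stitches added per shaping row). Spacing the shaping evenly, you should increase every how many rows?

Stitches to add: |55 − 47| = 8.
Shaping rows needed: 8 / 2 = 4.
56 rows / 4 = every 14 rows.

Increase every 14th row.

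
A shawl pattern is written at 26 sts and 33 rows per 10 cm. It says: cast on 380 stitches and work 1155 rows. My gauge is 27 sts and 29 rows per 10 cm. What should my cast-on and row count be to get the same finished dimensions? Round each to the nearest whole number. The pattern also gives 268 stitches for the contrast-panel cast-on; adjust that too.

Stitches: 380 × 27/26 = 394.62 → 395.
Rows: 1155 × 29/33 = 1015.00 → 1015.
contrast-panel cast-on: 268 × 27/26 = 278.31 → 278.

Cast on 395 stitches; work 1015 rows; contrast-panel cast-on 278 stitches.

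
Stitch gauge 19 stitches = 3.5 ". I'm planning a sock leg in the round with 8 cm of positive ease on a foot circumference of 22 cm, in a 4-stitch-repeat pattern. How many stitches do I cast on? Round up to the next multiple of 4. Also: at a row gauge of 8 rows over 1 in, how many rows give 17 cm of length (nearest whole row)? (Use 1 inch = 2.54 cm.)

Finished = 22 + 8 = 30 cm.
30 cm × 1/2.54 = 11.81 inches.
19/3.5 = 5.429 sts per in; 11.81 × 5.429 = 64.12 sts.
Next multiple of 4 → 68.
17 cm = 6.69 inches; × 8 = 53.54 → 54 rows.

Cast on 68 stitches; work 54 rows.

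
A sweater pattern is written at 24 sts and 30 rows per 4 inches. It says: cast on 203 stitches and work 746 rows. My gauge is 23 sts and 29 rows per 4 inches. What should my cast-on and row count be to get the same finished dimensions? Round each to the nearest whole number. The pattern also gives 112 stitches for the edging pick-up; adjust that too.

Cast on 195 stitches; work 721 rows; edging pick-up 107 stitches.

Stitches: 203 × 23/24 = 194.54 → 195.
Rows: 746 × 29/30 = 721.13 → 721.
edging pick-up: 112 × 23/24 = 107.33 → 107.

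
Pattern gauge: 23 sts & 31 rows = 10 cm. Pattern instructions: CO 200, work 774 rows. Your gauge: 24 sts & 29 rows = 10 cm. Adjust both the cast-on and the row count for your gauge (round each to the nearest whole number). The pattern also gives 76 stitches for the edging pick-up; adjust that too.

Stitches: 200 × 24/23 = 208.70 → 209.
Rows: 774 × 29/31 = 724.06 → 724.
edging pick-up: 76 × 24/23 = 79.30 → 79.

Cast on 209 stitches; work 724 rows; edging pick-up 79 stitches.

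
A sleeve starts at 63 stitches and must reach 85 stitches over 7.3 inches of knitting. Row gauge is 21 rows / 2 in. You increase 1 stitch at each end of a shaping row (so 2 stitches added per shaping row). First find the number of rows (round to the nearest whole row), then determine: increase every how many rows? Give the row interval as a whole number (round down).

Rows = 7.3 × 10.5 = 76.6 → 77 rows.
Stitches to add: 22 → 11 shaping rows (at 2 st each).
77 / 11 = 7.00 → every 7 rows.

Increase every 7th row.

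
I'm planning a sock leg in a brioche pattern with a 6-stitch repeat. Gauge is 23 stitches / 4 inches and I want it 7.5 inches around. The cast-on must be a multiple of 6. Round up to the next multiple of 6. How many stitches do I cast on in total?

23 / 4 = 5.75 sts per inch.
7.5 × 5.75 = 43.12 sts.
Next multiple of 6: 48.

48 stitches.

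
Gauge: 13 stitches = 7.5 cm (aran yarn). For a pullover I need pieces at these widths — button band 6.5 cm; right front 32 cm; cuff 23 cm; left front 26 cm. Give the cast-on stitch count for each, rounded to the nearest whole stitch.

Rate = 13/7.5 = 1.733 sts per cm.
button band: 6.5 × 1.733 = 11.27 → 11.
right front: 32 × 1.733 = 55.47 → 55.
cuff: 23 × 1.733 = 39.87 → 40.
left front: 26 × 1.733 = 45.07 → 45.

button band 11; right front 55; cuff 40; left front 45.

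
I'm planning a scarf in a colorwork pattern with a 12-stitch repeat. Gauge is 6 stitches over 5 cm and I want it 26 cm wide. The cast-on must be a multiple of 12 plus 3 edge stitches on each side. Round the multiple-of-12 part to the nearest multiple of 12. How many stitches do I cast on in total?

CO 30 sts.

6 / 5 = 1.2 sts per cm.
26 × 1.2 = 31.20 sts.
Less 6 edge sts → 25.20 for the repeat.
Nearest multiple of 12: 24.
Add back 6 edge sts → 30.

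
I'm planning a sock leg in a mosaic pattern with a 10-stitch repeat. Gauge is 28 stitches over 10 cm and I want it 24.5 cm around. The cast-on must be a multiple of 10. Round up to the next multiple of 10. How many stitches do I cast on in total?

Cast on 70 stitches.

28 / 10 = 2.8 sts per cm.
24.5 × 2.8 = 68.60 sts.
Next multiple of 10: 70.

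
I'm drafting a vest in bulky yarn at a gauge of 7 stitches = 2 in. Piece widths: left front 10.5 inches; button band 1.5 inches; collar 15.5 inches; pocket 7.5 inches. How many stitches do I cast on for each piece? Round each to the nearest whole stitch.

Rate = 7/2 = 3.5 sts per in.
left front: 10.5 × 3.5 = 36.75 → 37.
button band: 1.5 × 3.5 = 5.25 → 5.
collar: 15.5 × 3.5 = 54.25 → 54.
pocket: 7.5 × 3.5 = 26.25 → 26.

left front 37; button band 5; collar 54; pocket 26.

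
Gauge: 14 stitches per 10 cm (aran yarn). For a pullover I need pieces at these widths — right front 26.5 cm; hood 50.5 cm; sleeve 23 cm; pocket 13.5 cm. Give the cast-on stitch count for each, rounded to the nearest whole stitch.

Rate = 14/10 = 1.4 sts per cm.
right front: 26.5 × 1.4 = 37.10 → 37.
hood: 50.5 × 1.4 = 70.70 → 71.
sleeve: 23 × 1.4 = 32.20 → 32.
pocket: 13.5 × 1.4 = 18.90 → 19.

right front 37; hood 71; sleeve 32; pocket 19.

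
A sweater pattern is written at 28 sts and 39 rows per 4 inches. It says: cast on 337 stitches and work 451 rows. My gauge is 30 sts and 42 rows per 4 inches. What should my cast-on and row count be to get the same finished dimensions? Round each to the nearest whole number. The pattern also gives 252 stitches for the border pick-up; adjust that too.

Cast on 361 stitches; work 486 rows; border pick-up 270 stitches.

Stitches: 337 × 30/28 = 361.07 → 361.
Rows: 451 × 42/39 = 485.69 → 486.
border pick-up: 252 × 30/28 = 270.00 → 270.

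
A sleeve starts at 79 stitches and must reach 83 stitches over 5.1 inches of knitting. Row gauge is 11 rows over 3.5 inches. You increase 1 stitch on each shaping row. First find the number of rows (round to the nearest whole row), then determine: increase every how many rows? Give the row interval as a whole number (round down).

Rows = 5.1 × 3.143 = 16.0 → 16 rows.
Stitches to add: 4 → 4 shaping rows (at 1 st each).
16 / 4 = 4.00 → every 4 rows.

Increase every 4th row.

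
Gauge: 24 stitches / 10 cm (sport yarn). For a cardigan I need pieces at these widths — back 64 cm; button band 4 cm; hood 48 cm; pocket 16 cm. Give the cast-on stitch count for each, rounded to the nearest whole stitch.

Rate = 24/10 = 2.4 sts per cm.
back: 64 × 2.4 = 153.60 → 154.
button band: 4 × 2.4 = 9.60 → 10.
hood: 48 × 2.4 = 115.20 → 115.
pocket: 16 × 2.4 = 38.40 → 38.

back 154; button band 10; hood 115; pocket 38.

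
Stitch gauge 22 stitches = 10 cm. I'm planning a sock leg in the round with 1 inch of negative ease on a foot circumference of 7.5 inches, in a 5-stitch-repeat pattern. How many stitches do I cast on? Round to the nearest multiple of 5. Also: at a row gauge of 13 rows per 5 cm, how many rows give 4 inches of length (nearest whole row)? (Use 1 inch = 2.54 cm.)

Finished = 7.5 − 1 = 6.5 inches.
6.5 inches × 2.54 = 16.51 cm.
22/10 = 2.2 sts per cm; 16.51 × 2.2 = 36.32 sts.
Nearest multiple of 5 → 35.
4 inches = 10.16 cm; × 2.6 = 26.42 → 26 rows.

Cast on 35 stitches; work 26 rows.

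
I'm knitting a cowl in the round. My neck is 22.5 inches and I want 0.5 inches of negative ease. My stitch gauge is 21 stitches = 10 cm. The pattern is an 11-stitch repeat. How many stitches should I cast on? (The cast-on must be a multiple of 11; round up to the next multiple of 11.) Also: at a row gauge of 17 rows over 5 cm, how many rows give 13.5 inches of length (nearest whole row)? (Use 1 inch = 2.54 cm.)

Cast on 121 stitches; work 117 rows.

Finished = 22.5 − 0.5 = 22 inches.
22 inches × 2.54 = 55.88 cm.
21/10 = 2.1 sts per cm; 55.88 × 2.1 = 117.35 sts.
Next multiple of 11 → 121.
13.5 inches = 34.29 cm; × 3.4 = 116.59 → 117 rows.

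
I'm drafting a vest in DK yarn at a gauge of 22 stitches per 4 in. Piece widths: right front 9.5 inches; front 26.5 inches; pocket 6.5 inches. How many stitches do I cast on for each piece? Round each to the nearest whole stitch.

Rate = 22/4 = 5.5 sts per in.
right front: 9.5 × 5.5 = 52.25 → 52.
front: 26.5 × 5.5 = 145.75 → 146.
pocket: 6.5 × 5.5 = 35.75 → 36.

right front 52; front 146; pocket 36.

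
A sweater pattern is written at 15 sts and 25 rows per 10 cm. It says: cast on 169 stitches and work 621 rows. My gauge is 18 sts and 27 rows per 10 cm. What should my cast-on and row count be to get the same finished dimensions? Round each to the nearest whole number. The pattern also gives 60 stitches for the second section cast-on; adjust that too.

Cast on 203 stitches; work 671 rows; second section cast-on 72 stitches.

Stitches: 169 × 18/15 = 202.80 → 203.
Rows: 621 × 27/25 = 670.68 → 671.
second section cast-on: 60 × 18/15 = 72.00 → 72.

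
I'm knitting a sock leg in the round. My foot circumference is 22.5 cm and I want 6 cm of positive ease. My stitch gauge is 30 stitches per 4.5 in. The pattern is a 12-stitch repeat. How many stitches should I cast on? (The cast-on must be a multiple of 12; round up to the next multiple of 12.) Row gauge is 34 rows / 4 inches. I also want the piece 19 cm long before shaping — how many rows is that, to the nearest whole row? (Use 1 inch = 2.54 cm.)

Finished = 22.5 + 6 = 28.5 cm.
28.5 cm × 1/2.54 = 11.22 inches.
30/4.5 = 6.667 sts per in; 11.22 × 6.667 = 74.80 sts.
Next multiple of 12 → 84.
19 cm = 7.48 inches; × 8.5 = 63.58 → 64 rows.

Cast on 84 stitches; work 64 rows.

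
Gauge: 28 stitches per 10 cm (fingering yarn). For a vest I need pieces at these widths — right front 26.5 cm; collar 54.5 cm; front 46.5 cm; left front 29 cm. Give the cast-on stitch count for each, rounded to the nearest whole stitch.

right front 74; collar 153; front 130; left front 81.

Rate = 28/10 = 2.8 sts per cm.
right front: 26.5 × 2.8 = 74.20 → 74.
collar: 54.5 × 2.8 = 152.60 → 153.
front: 46.5 × 2.8 = 130.20 → 130.
left front: 29 × 2.8 = 81.20 → 81.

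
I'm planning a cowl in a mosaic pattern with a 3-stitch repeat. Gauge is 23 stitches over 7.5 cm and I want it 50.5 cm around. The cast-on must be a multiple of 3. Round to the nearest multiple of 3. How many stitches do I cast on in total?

CO 156 sts.

23 / 7.5 = 3.067 sts per cm.
50.5 × 3.067 = 154.87 sts.
Nearest multiple of 3: 156.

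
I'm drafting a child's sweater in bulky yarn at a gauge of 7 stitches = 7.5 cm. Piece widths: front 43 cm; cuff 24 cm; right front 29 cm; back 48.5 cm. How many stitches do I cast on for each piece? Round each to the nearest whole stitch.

front 40; cuff 22; right front 27; back 45.

Rate = 7/7.5 = 0.933 sts per cm.
front: 43 × 0.933 = 40.13 → 40.
cuff: 24 × 0.933 = 22.40 → 22.
right front: 29 × 0.933 = 27.07 → 27.
back: 48.5 × 0.933 = 45.27 → 45.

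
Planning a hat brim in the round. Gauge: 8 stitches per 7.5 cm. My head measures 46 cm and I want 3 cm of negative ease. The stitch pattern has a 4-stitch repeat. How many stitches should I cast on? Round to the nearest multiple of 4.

Finished = 46 − 3 = 43 cm.
8 / 7.5 = 1.067 sts/cm.
43 × 1.067 = 45.87 sts.
Nearest multiple of 4: 44.

Cast on 44 stitches.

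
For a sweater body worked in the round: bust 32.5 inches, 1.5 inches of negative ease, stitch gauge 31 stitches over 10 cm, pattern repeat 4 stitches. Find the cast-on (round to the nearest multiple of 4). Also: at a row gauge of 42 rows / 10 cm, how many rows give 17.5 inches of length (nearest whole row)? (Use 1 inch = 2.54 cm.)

Finished = 32.5 − 1.5 = 31 inches.
31 inches × 2.54 = 78.74 cm.
31/10 = 3.1 sts per cm; 78.74 × 3.1 = 244.09 sts.
Nearest multiple of 4 → 244.
17.5 inches = 44.45 cm; × 4.2 = 186.69 → 187 rows.

Cast on 244 stitches; work 187 rows.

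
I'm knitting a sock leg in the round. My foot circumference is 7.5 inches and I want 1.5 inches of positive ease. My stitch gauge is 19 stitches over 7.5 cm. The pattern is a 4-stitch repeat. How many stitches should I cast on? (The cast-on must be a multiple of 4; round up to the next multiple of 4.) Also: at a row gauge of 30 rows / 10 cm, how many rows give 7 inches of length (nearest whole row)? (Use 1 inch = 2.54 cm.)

Cast on 60 stitches; work 53 rows.

Finished = 7.5 + 1.5 = 9 inches.
9 inches × 2.54 = 22.86 cm.
19/7.5 = 2.533 sts per cm; 22.86 × 2.533 = 57.91 sts.
Next multiple of 4 → 60.
7 inches = 17.78 cm; × 3 = 53.34 → 53 rows.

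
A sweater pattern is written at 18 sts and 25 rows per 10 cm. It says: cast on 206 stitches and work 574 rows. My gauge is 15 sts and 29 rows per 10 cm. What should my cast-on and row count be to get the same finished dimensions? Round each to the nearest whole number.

Cast on 172 stitches; work 666 rows.

Stitches: 206 × 15/18 = 171.67 → 172.
Rows: 574 × 29/25 = 665.84 → 666.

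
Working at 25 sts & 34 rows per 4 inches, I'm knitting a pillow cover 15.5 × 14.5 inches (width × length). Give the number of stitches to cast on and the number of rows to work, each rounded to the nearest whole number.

Stitch gauge = 25/4 = 6.25 sts/in; 15.5 × 6.25 = 96.88 → 97 sts.
Row gauge = 34/4 = 8.5 rows/in; 14.5 × 8.5 = 123.25 → 123 rows.

Cast on 97 stitches and work 123 rows.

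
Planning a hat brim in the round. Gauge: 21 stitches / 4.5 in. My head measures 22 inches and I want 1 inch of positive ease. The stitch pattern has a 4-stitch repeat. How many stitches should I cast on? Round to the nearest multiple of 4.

108 stitches.

Finished = 22 + 1 = 23 inches.
21 / 4.5 = 4.667 sts/in.
23 × 4.667 = 107.33 sts.
Nearest multiple of 4: 108.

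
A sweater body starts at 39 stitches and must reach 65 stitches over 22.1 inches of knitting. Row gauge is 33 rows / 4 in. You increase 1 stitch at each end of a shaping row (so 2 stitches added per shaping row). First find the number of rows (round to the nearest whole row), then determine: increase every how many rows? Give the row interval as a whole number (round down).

Rows = 22.1 × 8.25 = 182.3 → 182 rows.
Stitches to add: 26 → 13 shaping rows (at 2 st each).
182 / 13 = 14.00 → every 14 rows.

Increase every 14th row.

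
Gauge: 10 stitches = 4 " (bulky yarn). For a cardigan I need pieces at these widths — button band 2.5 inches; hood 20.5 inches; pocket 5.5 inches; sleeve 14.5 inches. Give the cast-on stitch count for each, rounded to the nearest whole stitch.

Rate = 10/4 = 2.5 sts per in.
button band: 2.5 × 2.5 = 6.25 → 6.
hood: 20.5 × 2.5 = 51.25 → 51.
pocket: 5.5 × 2.5 = 13.75 → 14.
sleeve: 14.5 × 2.5 = 36.25 → 36.

button band 6; hood 51; pocket 14; sleeve 36.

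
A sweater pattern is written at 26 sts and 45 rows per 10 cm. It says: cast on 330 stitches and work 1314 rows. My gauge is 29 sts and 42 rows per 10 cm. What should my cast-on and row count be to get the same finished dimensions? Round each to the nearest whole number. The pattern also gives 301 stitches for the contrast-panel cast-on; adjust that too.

Cast on 368 stitches; work 1226 rows; contrast-panel cast-on 336 stitches.

Stitches: 330 × 29/26 = 368.08 → 368.
Rows: 1314 × 42/45 = 1226.40 → 1226.
contrast-panel cast-on: 301 × 29/26 = 335.73 → 336.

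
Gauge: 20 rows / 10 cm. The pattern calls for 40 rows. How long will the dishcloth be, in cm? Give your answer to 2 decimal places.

20 rows / 10 cm = 2 rows per cm.
40 / 2 = 20.000 cm.

20.00 cm.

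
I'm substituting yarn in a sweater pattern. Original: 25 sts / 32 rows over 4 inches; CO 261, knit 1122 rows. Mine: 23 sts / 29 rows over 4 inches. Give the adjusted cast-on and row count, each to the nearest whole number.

Cast on 240 stitches; work 1017 rows.

Stitches: 261 × 23/25 = 240.12 → 240.
Rows: 1122 × 29/32 = 1016.81 → 1017.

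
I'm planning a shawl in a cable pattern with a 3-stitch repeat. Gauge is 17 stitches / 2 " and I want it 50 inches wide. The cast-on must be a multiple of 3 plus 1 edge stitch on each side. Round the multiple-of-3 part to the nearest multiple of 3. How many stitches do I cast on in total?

17 / 2 = 8.5 sts per inch.
50 × 8.5 = 425.00 sts.
Less 2 edge sts → 423.00 for the repeat.
Nearest multiple of 3: 423.
Add back 2 edge sts → 425.

Cast on 425 stitches.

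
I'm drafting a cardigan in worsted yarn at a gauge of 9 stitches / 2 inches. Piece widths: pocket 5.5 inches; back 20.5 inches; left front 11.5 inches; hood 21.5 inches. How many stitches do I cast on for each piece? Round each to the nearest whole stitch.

pocket 25; back 92; left front 52; hood 97.

Rate = 9/2 = 4.5 sts per in.
pocket: 5.5 × 4.5 = 24.75 → 25.
back: 20.5 × 4.5 = 92.25 → 92.
left front: 11.5 × 4.5 = 51.75 → 52.
hood: 21.5 × 4.5 = 96.75 → 97.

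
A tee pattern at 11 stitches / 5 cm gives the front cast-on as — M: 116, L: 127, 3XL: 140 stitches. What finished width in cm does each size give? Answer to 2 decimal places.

M 52.73 cm; L 57.73 cm; 3XL 63.64 cm.

11/5 = 2.2 sts per cm.
M: 116 / 2.2 = 52.727 → 52.73 cm.
L: 127 / 2.2 = 57.727 → 57.73 cm.
3XL: 140 / 2.2 = 63.636 → 63.64 cm.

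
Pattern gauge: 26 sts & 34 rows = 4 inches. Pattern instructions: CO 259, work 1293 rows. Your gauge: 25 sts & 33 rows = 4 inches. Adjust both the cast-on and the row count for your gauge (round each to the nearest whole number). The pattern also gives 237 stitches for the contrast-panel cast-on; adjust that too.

Stitches: 259 × 25/26 = 249.04 → 249.
Rows: 1293 × 33/34 = 1254.97 → 1255.
contrast-panel cast-on: 237 × 25/26 = 227.88 → 228.

Cast on 249 stitches; work 1255 rows; contrast-panel cast-on 228 stitches.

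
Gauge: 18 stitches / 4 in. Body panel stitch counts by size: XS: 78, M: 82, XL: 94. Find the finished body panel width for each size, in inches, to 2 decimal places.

18/4 = 4.5 sts per in.
XS: 78 / 4.5 = 17.333 → 17.33 in.
M: 82 / 4.5 = 18.222 → 18.22 in.
XL: 94 / 4.5 = 20.889 → 20.89 in.

XS 17.33 inches; M 18.22 inches; XL 20.89 inches.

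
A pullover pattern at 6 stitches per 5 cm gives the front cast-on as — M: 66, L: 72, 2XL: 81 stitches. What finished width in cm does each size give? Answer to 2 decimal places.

6/5 = 1.2 sts per cm.
M: 66 / 1.2 = 55.000 → 55.00 cm.
L: 72 / 1.2 = 60.000 → 60.00 cm.
2XL: 81 / 1.2 = 67.500 → 67.50 cm.

M 55.00 cm; L 60.00 cm; 2XL 67.50 cm.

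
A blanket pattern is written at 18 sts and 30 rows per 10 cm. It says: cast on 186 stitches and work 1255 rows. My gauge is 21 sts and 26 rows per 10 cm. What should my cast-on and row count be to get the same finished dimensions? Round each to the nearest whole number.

Cast on 217 stitches; work 1088 rows.

Stitches: 186 × 21/18 = 217.00 → 217.
Rows: 1255 × 26/30 = 1087.67 → 1088.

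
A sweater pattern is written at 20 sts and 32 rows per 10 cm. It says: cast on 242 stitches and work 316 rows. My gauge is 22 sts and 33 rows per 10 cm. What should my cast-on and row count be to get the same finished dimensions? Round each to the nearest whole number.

Cast on 266 stitches; work 326 rows.

Stitches: 242 × 22/20 = 266.20 → 266.
Rows: 316 × 33/32 = 325.88 → 326.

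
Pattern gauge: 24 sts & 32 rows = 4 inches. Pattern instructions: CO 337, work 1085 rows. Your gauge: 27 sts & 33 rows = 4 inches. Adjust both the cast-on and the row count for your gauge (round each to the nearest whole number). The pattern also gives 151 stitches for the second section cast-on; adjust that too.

Stitches: 337 × 27/24 = 379.12 → 379.
Rows: 1085 × 33/32 = 1118.91 → 1119.
second section cast-on: 151 × 27/24 = 169.88 → 170.

Cast on 379 stitches; work 1119 rows; second section cast-on 170 stitches.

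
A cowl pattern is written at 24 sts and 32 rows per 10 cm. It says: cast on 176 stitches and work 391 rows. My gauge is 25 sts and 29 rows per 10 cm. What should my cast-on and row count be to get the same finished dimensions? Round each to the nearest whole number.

Stitches: 176 × 25/24 = 183.33 → 183.
Rows: 391 × 29/32 = 354.34 → 354.

Cast on 183 stitches; work 354 rows.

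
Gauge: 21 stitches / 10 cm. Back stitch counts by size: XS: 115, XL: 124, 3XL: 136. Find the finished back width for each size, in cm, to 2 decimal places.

XS 54.76 cm; XL 59.05 cm; 3XL 64.76 cm.

21/10 = 2.1 sts per cm.
XS: 115 / 2.1 = 54.762 → 54.76 cm.
XL: 124 / 2.1 = 59.048 → 59.05 cm.
3XL: 136 / 2.1 = 64.762 → 64.76 cm.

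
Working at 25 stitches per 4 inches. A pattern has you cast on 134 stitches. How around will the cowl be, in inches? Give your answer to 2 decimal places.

21.44 inches.

25 stitches / 4 inch = 6.25 stitches per inch.
134 / 6.25 = 21.440 inches.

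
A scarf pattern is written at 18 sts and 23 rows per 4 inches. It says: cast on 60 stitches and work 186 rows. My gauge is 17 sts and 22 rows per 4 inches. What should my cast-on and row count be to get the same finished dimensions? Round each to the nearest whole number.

Cast on 57 stitches; work 178 rows.

Stitches: 60 × 17/18 = 56.67 → 57.
Rows: 186 × 22/23 = 177.91 → 178.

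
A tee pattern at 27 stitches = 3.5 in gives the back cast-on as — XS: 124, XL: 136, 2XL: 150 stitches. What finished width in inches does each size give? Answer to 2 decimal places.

27/3.5 = 7.714 sts per in.
XS: 124 / 7.714 = 16.074 → 16.07 in.
XL: 136 / 7.714 = 17.630 → 17.63 in.
2XL: 150 / 7.714 = 19.444 → 19.44 in.

XS 16.07 inches; XL 17.63 inches; 2XL 19.44 inches.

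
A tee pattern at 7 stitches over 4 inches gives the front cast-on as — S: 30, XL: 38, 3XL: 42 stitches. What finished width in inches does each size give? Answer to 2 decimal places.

S 17.14 inches; XL 21.71 inches; 3XL 24.00 inches.

7/4 = 1.75 sts per in.
S: 30 / 1.75 = 17.143 → 17.14 in.
XL: 38 / 1.75 = 21.714 → 21.71 in.
3XL: 42 / 1.75 = 24.000 → 24.00 in.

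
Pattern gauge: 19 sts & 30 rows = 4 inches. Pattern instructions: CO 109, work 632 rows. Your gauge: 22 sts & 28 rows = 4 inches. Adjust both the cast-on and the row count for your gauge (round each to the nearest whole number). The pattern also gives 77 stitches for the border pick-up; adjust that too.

Stitches: 109 × 22/19 = 126.21 → 126.
Rows: 632 × 28/30 = 589.87 → 590.
border pick-up: 77 × 22/19 = 89.16 → 89.

Cast on 126 stitches; work 590 rows; border pick-up 89 stitches.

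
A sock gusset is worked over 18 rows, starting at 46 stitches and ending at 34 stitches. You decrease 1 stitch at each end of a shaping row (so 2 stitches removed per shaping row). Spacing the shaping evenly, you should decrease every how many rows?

Decrease every 3rd row.

Stitches to remove: |34 − 46| = 12.
Shaping rows needed: 12 / 2 = 6.
18 rows / 6 = every 3 rows.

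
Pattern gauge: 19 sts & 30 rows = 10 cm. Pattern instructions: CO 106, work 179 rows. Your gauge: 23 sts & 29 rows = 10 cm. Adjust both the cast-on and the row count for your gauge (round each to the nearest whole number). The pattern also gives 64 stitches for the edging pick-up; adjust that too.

Stitches: 106 × 23/19 = 128.32 → 128.
Rows: 179 × 29/30 = 173.03 → 173.
edging pick-up: 64 × 23/19 = 77.47 → 77.

Cast on 128 stitches; work 173 rows; edging pick-up 77 stitches.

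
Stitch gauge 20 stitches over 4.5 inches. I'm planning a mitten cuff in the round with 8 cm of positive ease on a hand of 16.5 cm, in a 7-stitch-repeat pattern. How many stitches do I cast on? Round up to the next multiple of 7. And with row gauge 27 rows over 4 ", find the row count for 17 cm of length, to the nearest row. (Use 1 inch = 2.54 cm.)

Cast on 49 stitches; work 45 rows.

Finished = 16.5 + 8 = 24.5 cm.
24.5 cm × 1/2.54 = 9.65 inches.
20/4.5 = 4.444 sts per in; 9.65 × 4.444 = 42.87 sts.
Next multiple of 7 → 49.
17 cm = 6.69 inches; × 6.75 = 45.18 → 45 rows.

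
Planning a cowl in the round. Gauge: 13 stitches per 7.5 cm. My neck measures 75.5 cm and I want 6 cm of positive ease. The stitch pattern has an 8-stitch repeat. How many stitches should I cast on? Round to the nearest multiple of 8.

Cast on 144 stitches.

Finished = 75.5 + 6 = 81.5 cm.
13 / 7.5 = 1.733 sts/cm.
81.5 × 1.733 = 141.27 sts.
Nearest multiple of 8: 144.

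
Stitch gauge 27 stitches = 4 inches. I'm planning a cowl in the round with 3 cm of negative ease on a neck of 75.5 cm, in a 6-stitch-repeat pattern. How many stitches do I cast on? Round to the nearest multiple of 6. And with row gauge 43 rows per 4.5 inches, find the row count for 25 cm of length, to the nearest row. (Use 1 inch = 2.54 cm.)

Finished = 75.5 − 3 = 72.5 cm.
72.5 cm × 1/2.54 = 28.54 inches.
27/4 = 6.75 sts per in; 28.54 × 6.75 = 192.67 sts.
Nearest multiple of 6 → 192.
25 cm = 9.84 inches; × 9.556 = 94.05 → 94 rows.

Cast on 192 stitches; work 94 rows.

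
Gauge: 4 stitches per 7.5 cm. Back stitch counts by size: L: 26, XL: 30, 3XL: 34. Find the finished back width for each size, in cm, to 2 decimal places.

L 48.75 cm; XL 56.25 cm; 3XL 63.75 cm.

4/7.5 = 0.533 sts per cm.
L: 26 / 0.533 = 48.750 → 48.75 cm.
XL: 30 / 0.533 = 56.250 → 56.25 cm.
3XL: 34 / 0.533 = 63.750 → 63.75 cm.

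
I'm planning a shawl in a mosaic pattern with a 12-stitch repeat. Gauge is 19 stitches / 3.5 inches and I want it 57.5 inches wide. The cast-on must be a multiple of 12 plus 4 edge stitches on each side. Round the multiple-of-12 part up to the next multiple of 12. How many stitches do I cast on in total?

19 / 3.5 = 5.429 sts per inch.
57.5 × 5.429 = 312.14 sts.
Less 8 edge sts → 304.14 for the repeat.
Next multiple of 12: 312.
Add back 8 edge sts → 320.

CO 320 sts.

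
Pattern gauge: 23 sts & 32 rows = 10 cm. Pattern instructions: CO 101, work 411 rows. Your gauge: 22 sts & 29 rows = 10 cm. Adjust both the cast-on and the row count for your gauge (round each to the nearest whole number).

Cast on 97 stitches; work 372 rows.

Stitches: 101 × 22/23 = 96.61 → 97.
Rows: 411 × 29/32 = 372.47 → 372.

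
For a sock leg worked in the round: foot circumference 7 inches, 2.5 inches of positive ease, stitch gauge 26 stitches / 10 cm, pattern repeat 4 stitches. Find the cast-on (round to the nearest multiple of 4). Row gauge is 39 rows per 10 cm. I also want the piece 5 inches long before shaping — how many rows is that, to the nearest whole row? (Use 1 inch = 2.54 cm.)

Finished = 7 + 2.5 = 9.5 inches.
9.5 inches × 2.54 = 24.13 cm.
26/10 = 2.6 sts per cm; 24.13 × 2.6 = 62.74 sts.
Nearest multiple of 4 → 64.
5 inches = 12.70 cm; × 3.9 = 49.53 → 50 rows.

Cast on 64 stitches; work 50 rows.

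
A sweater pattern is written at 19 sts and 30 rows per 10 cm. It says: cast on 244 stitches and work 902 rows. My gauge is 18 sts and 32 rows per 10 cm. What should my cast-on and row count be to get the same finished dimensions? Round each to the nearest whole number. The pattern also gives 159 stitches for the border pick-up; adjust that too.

Cast on 231 stitches; work 962 rows; border pick-up 151 stitches.

Stitches: 244 × 18/19 = 231.16 → 231.
Rows: 902 × 32/30 = 962.13 → 962.
border pick-up: 159 × 18/19 = 150.63 → 151.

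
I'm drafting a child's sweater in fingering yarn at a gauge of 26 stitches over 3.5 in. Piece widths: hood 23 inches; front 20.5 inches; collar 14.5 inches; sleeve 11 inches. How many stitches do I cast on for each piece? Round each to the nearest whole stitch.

Rate = 26/3.5 = 7.429 sts per in.
hood: 23 × 7.429 = 170.86 → 171.
front: 20.5 × 7.429 = 152.29 → 152.
collar: 14.5 × 7.429 = 107.71 → 108.
sleeve: 11 × 7.429 = 81.71 → 82.

hood 171; front 152; collar 108; sleeve 82.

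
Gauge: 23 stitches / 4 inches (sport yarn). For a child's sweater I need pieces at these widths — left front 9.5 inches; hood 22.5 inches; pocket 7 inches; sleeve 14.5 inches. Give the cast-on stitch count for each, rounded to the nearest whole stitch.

Rate = 23/4 = 5.75 sts per in.
left front: 9.5 × 5.75 = 54.62 → 55.
hood: 22.5 × 5.75 = 129.38 → 129.
pocket: 7 × 5.75 = 40.25 → 40.
sleeve: 14.5 × 5.75 = 83.38 → 83.

left front 55; hood 129; pocket 40; sleeve 83.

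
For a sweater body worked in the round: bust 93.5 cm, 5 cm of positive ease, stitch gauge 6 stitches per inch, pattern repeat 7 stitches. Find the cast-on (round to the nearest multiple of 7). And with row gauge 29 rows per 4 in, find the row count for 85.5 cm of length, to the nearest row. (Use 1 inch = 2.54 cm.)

Cast on 231 stitches; work 244 rows.

Finished = 93.5 + 5 = 98.5 cm.
98.5 cm × 1/2.54 = 38.78 inches.
6/1 = 6 sts per in; 38.78 × 6 = 232.68 sts.
Nearest multiple of 7 → 231.
85.5 cm = 33.66 inches; × 7.25 = 244.05 → 244 rows.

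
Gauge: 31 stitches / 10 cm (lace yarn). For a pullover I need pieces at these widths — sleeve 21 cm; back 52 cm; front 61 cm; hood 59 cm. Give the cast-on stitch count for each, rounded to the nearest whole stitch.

sleeve 65; back 161; front 189; hood 183.

Rate = 31/10 = 3.1 sts per cm.
sleeve: 21 × 3.1 = 65.10 → 65.
back: 52 × 3.1 = 161.20 → 161.
front: 61 × 3.1 = 189.10 → 189.
hood: 59 × 3.1 = 182.90 → 183.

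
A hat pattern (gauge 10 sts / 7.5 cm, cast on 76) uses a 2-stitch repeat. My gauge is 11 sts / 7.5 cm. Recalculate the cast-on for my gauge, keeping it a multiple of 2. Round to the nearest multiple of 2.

Cast on 84 stitches.

76 × 11 / 10 = 83.60.
Nearest multiple of 2: 84.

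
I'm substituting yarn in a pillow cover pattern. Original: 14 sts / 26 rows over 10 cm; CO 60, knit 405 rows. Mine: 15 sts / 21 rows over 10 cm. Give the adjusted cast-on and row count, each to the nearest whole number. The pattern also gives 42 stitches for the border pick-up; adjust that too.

Cast on 64 stitches; work 327 rows; border pick-up 45 stitches.

Stitches: 60 × 15/14 = 64.29 → 64.
Rows: 405 × 21/26 = 327.12 → 327.
border pick-up: 42 × 15/14 = 45.00 → 45.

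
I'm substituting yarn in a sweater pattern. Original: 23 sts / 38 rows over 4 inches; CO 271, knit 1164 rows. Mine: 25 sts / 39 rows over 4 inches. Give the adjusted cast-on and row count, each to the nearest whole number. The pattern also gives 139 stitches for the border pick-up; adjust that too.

Cast on 295 stitches; work 1195 rows; border pick-up 151 stitches.

Stitches: 271 × 25/23 = 294.57 → 295.
Rows: 1164 × 39/38 = 1194.63 → 1195.
border pick-up: 139 × 25/23 = 151.09 → 151.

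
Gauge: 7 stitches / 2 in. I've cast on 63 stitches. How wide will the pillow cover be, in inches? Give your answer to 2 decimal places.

18.00 inches.

7 stitches / 2 inch = 3.5 stitches per inch.
63 / 3.5 = 18.000 inches.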